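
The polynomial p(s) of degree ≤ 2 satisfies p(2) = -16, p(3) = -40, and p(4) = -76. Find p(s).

p(s) = -6s^2 + 6s - 4

Write p(s) = as^2 + bs + c. Substituting each data point gives a linear system:
  4a + 2b + c = -16
  9a + 3b + c = -40
  16a + 4b + c = -76
Solving the system yields a = -6, b = 6, c = -4.
So p(s) = -6s² + 6s - 4.
Check: p(2) = -16. ✓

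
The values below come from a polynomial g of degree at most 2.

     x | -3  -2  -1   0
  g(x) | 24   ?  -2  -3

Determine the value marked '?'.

The 3 known points determine the degree-2 polynomial uniquely.
Write g(x) = ax^2 + bx + c. Substituting each data point gives a linear system:
  9a - 3b + c = 24
  a - b + c = -2
  c = -3
Solving the system yields a = 4, b = 3, c = -3.
So g(x) = 4x^2 + 3x - 3.
Then g(-2) = 7.

7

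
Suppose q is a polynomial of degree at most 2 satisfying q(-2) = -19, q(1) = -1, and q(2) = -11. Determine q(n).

q(n) = -4n^2 + 2n + 1

Using the Lagrange interpolation formula with nodes -2, 1, 2:
  L_0(n) = (n - 1)(n - 2) / 12
  L_1(n) = (n + 2)(n - 2) / -3
  L_2(n) = (n + 2)(n - 1) / 4
Then q(n) = -19·L_0(n) - 1·L_1(n) - 11·L_2(n).
Expanding and collecting terms gives q(n) = -4n^2 + 2n + 1.
Check: q(1) = -1. ✓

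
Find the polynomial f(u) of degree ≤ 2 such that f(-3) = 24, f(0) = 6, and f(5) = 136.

f(u) = 4u^2 + 6u + 6

Using the Lagrange interpolation formula with nodes -3, 0, 5:
  L_0(u) = u(u - 5) / 24
  L_1(u) = (u + 3)(u - 5) / -15
  L_2(u) = (u + 3)u / 40
Then f(u) = 24·L_0(u) + 6·L_1(u) + 136·L_2(u).
Expanding and collecting terms gives f(u) = 4u^2 + 6u + 6.
Check: f(5) = 136. ✓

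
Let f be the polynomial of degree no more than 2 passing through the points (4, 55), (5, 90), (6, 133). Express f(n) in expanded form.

f(n) = 4n^2 - n - 5

Using the Lagrange interpolation formula with nodes 4, 5, 6:
  L_0(n) = (n - 5)(n - 6) / 2
  L_1(n) = (n - 4)(n - 6) / -1
  L_2(n) = (n - 4)(n - 5) / 2
Then f(n) = 55·L_0(n) + 90·L_1(n) + 133·L_2(n).
Expanding and collecting terms gives f(n) = 4n^2 - n - 5.
Check: f(4) = 55. ✓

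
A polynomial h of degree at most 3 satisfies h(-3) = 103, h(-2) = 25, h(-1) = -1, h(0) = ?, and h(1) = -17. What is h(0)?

On equispaced nodes a degree-3 polynomial has vanishing fourth forward difference, so
  h(-3) - 4·h(-2) + 6·h(-1) - 4·h(0) + h(1) = 0.
Substituting the known values and solving for h(0):
  -4·h(0) = 20
  h(0) = -5.

-5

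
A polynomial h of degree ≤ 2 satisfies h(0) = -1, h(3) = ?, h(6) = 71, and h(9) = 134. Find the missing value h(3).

The 3 known points determine the degree-2 polynomial uniquely.
Write h(t) = at^2 + bt + c. Substituting each data point gives a linear system:
  c = -1
  36a + 6b + c = 71
  81a + 9b + c = 134
Solving the system yields a = 1, b = 6, c = -1.
So h(t) = t² + 6t - 1.
Then h(3) = 26.

26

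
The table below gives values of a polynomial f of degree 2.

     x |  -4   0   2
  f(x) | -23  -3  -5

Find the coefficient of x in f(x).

Write f(x) = ax^2 + bx + c. Substituting each data point gives a linear system:
  16a - 4b + c = -23
  c = -3
  4a + 2b + c = -5
Solving the system yields a = -1, b = 1, c = -3.
So f(x) = -x^2 + x - 3.
The coefficient of x is 1.

1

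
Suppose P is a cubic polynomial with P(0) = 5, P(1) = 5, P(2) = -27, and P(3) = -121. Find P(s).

P(s) = -5s^3 - s^2 + 6s + 5

Using the Lagrange interpolation formula with nodes 0, 1, 2, 3:
  L_0(s) = (s - 1)(s - 2)(s - 3) / -6
  L_1(s) = s(s - 2)(s - 3) / 2
  L_2(s) = s(s - 1)(s - 3) / -2
  L_3(s) = s(s - 1)(s - 2) / 6
Then P(s) = 5·L_0(s) + 5·L_1(s) - 27·L_2(s) - 121·L_3(s).
Expanding and collecting terms gives P(s) = -5s^3 - s^2 + 6s + 5.
Check: P(2) = -27. ✓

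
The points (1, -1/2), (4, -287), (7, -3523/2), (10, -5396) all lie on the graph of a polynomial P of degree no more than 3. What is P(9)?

-7769/2

Using the Lagrange interpolation formula with nodes 1, 4, 7, 10:
  L_0(t) = (t - 4)(t - 7)(t - 10) / -162
  L_1(t) = (t - 1)(t - 7)(t - 10) / 54
  L_2(t) = (t - 1)(t - 4)(t - 10) / -54
  L_3(t) = (t - 1)(t - 4)(t - 7) / 162
Then P(t) = -1/2·L_0(t) - 287·L_1(t) - 3523/2·L_2(t) - 5396·L_3(t).
Expanding and collecting terms gives P(t) = -6t^3 + 6t^2 + (1/2)t - 1.
Evaluating at t = 9: P(9) = -7769/2.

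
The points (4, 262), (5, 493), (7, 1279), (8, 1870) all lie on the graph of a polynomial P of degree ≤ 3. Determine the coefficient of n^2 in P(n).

Write P(n) = an^3 + bn^2 + cn + d. Substituting each data point gives a linear system:
  64a + 16b + 4c + d = 262
  125a + 25b + 5c + d = 493
  343a + 49b + 7c + d = 1279
  512a + 64b + 8c + d = 1870
Solving the system yields a = 3, b = 6, c = -6, d = -2.
So P(n) = 3n³ + 6n² - 6n - 2.
The coefficient of n^2 is 6.

6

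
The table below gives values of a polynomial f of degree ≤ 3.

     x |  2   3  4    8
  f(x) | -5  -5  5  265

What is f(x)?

Using the Lagrange interpolation formula with nodes 2, 3, 4, 8:
  L_0(x) = (x - 3)(x - 4)(x - 8) / -12
  L_1(x) = (x - 2)(x - 4)(x - 8) / 5
  L_2(x) = (x - 2)(x - 3)(x - 8) / -8
  L_3(x) = (x - 2)(x - 3)(x - 4) / 120
Then f(x) = -5·L_0(x) - 5·L_1(x) + 5·L_2(x) + 265·L_3(x).
Expanding and collecting terms gives f(x) = x^3 - 4x^2 + x + 1.
Check: f(8) = 265. ✓

f(x) = x^3 - 4x^2 + x + 1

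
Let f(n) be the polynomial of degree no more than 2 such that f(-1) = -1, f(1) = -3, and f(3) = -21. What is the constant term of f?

Write f(n) = an^2 + bn + c. Substituting each data point gives a linear system:
  a - b + c = -1
  a + b + c = -3
  9a + 3b + c = -21
Solving the system yields a = -2, b = -1, c = 0.
So f(n) = -2n^2 - n.
The constant term is 0.

0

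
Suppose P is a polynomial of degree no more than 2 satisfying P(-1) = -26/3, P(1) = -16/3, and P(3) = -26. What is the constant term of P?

Write P(u) = au^2 + bu + c. Substituting each data point gives a linear system:
  a - b + c = -26/3
  a + b + c = -16/3
  9a + 3b + c = -26
Solving the system yields a = -3, b = 5/3, c = -4.
So P(u) = -3u^2 + (5/3)u - 4.
The constant term is -4.

-4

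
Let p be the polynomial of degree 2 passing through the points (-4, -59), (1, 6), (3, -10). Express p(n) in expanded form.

p(n) = -3n^2 + 4n + 5

Write p(n) = an^2 + bn + c. Substituting each data point gives a linear system:
  16a - 4b + c = -59
  a + b + c = 6
  9a + 3b + c = -10
Solving the system yields a = -3, b = 4, c = 5.
So p(n) = -3n² + 4n + 5.
Check: p(-4) = -59. ✓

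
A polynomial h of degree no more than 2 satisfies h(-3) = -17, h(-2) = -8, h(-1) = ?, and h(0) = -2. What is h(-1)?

-3

The 3 known points determine the degree-2 polynomial uniquely.
Write h(x) = ax^2 + bx + c. Substituting each data point gives a linear system:
  9a - 3b + c = -17
  4a - 2b + c = -8
  c = -2
Solving the system yields a = -2, b = -1, c = -2.
So h(x) = -2x² - x - 2.
Then h(-1) = -3.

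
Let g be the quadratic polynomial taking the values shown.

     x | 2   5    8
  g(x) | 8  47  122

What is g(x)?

g(x) = 2x^2 - x + 2

Write g(x) = ax^2 + bx + c. Substituting each data point gives a linear system:
  4a + 2b + c = 8
  25a + 5b + c = 47
  64a + 8b + c = 122
Solving the system yields a = 2, b = -1, c = 2.
So g(x) = 2x² - x + 2.
Check: g(8) = 122. ✓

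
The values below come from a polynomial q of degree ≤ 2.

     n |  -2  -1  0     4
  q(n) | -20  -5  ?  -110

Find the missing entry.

The 3 known points determine the degree-2 polynomial uniquely.
Write q(n) = an^2 + bn + c. Substituting each data point gives a linear system:
  4a - 2b + c = -20
  a - b + c = -5
  16a + 4b + c = -110
Solving the system yields a = -6, b = -3, c = -2.
So q(n) = -6n^2 - 3n - 2.
Then q(0) = -2.

-2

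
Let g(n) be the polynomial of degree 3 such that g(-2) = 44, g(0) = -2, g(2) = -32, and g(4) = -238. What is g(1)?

Write g(n) = an^3 + bn^2 + cn + d. Substituting each data point gives a linear system:
  -8a + 4b - 2c + d = 44
  d = -2
  8a + 4b + 2c + d = -32
  64a + 16b + 4c + d = -238
Solving the system yields a = -4, b = 2, c = -3, d = -2.
So g(n) = -4n³ + 2n² - 3n - 2.
Then g(1) = -7.

-7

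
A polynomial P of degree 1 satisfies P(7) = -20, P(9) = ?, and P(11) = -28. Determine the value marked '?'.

-24

The 2 known points determine the degree-1 polynomial uniquely.
Write P(n) = an + b. Substituting each data point gives a linear system:
  7a + b = -20
  11a + b = -28
Solving the system yields a = -2, b = -6.
So P(n) = -2n - 6.
Then P(9) = -24.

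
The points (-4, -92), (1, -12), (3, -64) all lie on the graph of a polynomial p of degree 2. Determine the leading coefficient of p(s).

-6

Write p(s) = as^2 + bs + c. Substituting each data point gives a linear system:
  16a - 4b + c = -92
  a + b + c = -12
  9a + 3b + c = -64
Solving the system yields a = -6, b = -2, c = -4.
So p(s) = -6s^2 - 2s - 4.
The leading coefficient is -6.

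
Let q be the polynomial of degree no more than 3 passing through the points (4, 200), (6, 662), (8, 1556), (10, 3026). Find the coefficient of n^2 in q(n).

0

Write q(n) = an^3 + bn^2 + cn + d. Substituting each data point gives a linear system:
  64a + 16b + 4c + d = 200
  216a + 36b + 6c + d = 662
  512a + 64b + 8c + d = 1556
  1000a + 100b + 10c + d = 3026
Solving the system yields a = 3, b = 0, c = 3, d = -4.
So q(n) = 3n^3 + 3n - 4.
The coefficient of n^2 is 0.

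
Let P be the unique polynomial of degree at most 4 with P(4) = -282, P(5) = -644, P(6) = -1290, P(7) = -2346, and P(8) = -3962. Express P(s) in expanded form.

Write P(s) = as^4 + bs^3 + cs^2 + ds + e. Substituting each data point gives a linear system:
  256a + 64b + 16c + 4d + e = -282
  625a + 125b + 25c + 5d + e = -644
  1296a + 216b + 36c + 6d + e = -1290
  2401a + 343b + 49c + 7d + e = -2346
  4096a + 512b + 64c + 8d + e = -3962
Solving the system yields a = -1, b = 1, c = -6, d = 0, e = 6.
So P(s) = -s⁴ + s³ - 6s² + 6.
Check: P(7) = -2346. ✓

P(s) = -s^4 + s^3 - 6s^2 + 6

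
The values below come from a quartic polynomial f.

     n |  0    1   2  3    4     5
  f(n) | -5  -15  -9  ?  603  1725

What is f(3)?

127

The 5 known points determine the degree-4 polynomial uniquely.
Write f(n) = an^4 + bn^3 + cn^2 + dn + e. Substituting each data point gives a linear system:
  e = -5
  a + b + c + d + e = -15
  16a + 8b + 4c + 2d + e = -9
  256a + 64b + 16c + 4d + e = 603
  625a + 125b + 25c + 5d + e = 1725
Solving the system yields a = 4, b = -5, c = -5, d = -4, e = -5.
So f(n) = 4n^4 - 5n^3 - 5n^2 - 4n - 5.
Then f(3) = 127.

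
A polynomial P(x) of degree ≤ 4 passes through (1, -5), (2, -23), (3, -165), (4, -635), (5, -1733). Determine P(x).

P(x) = -4x^4 + 6x^3 + 2x^2 - 6x - 3

Using the Lagrange interpolation formula with nodes 1, 2, 3, 4, 5:
  L_0(x) = (x - 2)(x - 3)(x - 4)(x - 5) / 24
  L_1(x) = (x - 1)(x - 3)(x - 4)(x - 5) / -6
  L_2(x) = (x - 1)(x - 2)(x - 4)(x - 5) / 4
  L_3(x) = (x - 1)(x - 2)(x - 3)(x - 5) / -6
  L_4(x) = (x - 1)(x - 2)(x - 3)(x - 4) / 24
Then P(x) = -5·L_0(x) - 23·L_1(x) - 165·L_2(x) - 635·L_3(x) - 1733·L_4(x).
Expanding and collecting terms gives P(x) = -4x^4 + 6x^3 + 2x^2 - 6x - 3.
Check: P(1) = -5. ✓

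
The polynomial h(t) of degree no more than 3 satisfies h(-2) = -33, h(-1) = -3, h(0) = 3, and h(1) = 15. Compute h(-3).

Forward differences of the values at t = -2, -1, 0, 1:
  h  : -33  -3  3  15
  Δ  : 30  6  12
  Δ^2: -24  6
  Δ^3: 30
The third differences are constant, confirming degree 3.
Interpolating (Newton forward form) and evaluating at t = -3 gives h(-3) = -117.

-117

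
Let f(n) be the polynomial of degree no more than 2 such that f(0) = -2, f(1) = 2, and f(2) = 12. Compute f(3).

Write f(n) = an^2 + bn + c. Substituting each data point gives a linear system:
  c = -2
  a + b + c = 2
  4a + 2b + c = 12
Solving the system yields a = 3, b = 1, c = -2.
So f(n) = 3n^2 + n - 2.
Then f(3) = 28.

28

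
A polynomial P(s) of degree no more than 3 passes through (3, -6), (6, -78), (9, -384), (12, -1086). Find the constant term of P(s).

Write P(s) = as^3 + bs^2 + cs + d. Substituting each data point gives a linear system:
  27a + 9b + 3c + d = -6
  216a + 36b + 6c + d = -78
  729a + 81b + 9c + d = -384
  1728a + 144b + 12c + d = -1086
Solving the system yields a = -1, b = 5, c = -6, d = -6.
So P(s) = -s^3 + 5s^2 - 6s - 6.
The constant term is -6.

-6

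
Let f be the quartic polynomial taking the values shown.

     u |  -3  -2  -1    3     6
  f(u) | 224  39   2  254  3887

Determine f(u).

f(u) = 3u^4 - u^2 + 5u + 5

Write f(u) = au^4 + bu^3 + cu^2 + du + e. Substituting each data point gives a linear system:
  81a - 27b + 9c - 3d + e = 224
  16a - 8b + 4c - 2d + e = 39
  a - b + c - d + e = 2
  81a + 27b + 9c + 3d + e = 254
  1296a + 216b + 36c + 6d + e = 3887
Solving the system yields a = 3, b = 0, c = -1, d = 5, e = 5.
So f(u) = 3u^4 - u^2 + 5u + 5.
Check: f(-2) = 39. ✓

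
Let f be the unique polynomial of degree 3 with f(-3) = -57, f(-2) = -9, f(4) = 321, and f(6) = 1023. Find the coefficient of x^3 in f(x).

Write f(x) = ax^3 + bx^2 + cx + d. Substituting each data point gives a linear system:
  -27a + 9b - 3c + d = -57
  -8a + 4b - 2c + d = -9
  64a + 16b + 4c + d = 321
  216a + 36b + 6c + d = 1023
Solving the system yields a = 4, b = 5, c = -3, d = -3.
So f(x) = 4x^3 + 5x^2 - 3x - 3.
The leading coefficient is 4.

4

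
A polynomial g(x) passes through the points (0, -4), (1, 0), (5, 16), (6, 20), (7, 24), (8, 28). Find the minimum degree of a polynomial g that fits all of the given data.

Divided differences on the nodes 0, 1, 5, 6, 7, 8:
  order 0: -4  0  16  20  24  28
  order 1: 4  4  4  4  4
  order 2: 0  0  0  0
  order 3: 0  0  0
  order 4: 0  0
  order 5: 0
The order-1 divided differences are all 4 (nonzero) and every higher order vanishes, so the data lies on a polynomial of degree exactly 1.

1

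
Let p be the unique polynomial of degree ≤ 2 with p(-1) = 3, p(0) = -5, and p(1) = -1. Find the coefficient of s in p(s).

-2

Write p(s) = as^2 + bs + c. Substituting each data point gives a linear system:
  a - b + c = 3
  c = -5
  a + b + c = -1
Solving the system yields a = 6, b = -2, c = -5.
So p(s) = 6s² - 2s - 5.
The coefficient of s is -2.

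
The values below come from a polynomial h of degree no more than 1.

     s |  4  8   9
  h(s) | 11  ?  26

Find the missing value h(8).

The 2 known points determine the degree-1 polynomial uniquely.
Write h(s) = as + b. Substituting each data point gives a linear system:
  4a + b = 11
  9a + b = 26
Solving the system yields a = 3, b = -1.
So h(s) = 3s - 1.
Then h(8) = 23.

23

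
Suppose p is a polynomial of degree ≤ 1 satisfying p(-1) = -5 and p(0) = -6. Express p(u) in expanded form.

p(u) = -u - 6

Using the Lagrange interpolation formula with nodes -1, 0:
  L_0(u) = u / -1
  L_1(u) = (u + 1) / 1
Then p(u) = -5·L_0(u) - 6·L_1(u).
Expanding and collecting terms gives p(u) = -u - 6.
Check: p(0) = -6. ✓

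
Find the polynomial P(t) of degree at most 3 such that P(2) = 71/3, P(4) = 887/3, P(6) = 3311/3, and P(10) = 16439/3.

P(t) = 6t^3 - 5t^2 - 2t - 1/3

Using the Lagrange interpolation formula with nodes 2, 4, 6, 10:
  L_0(t) = (t - 4)(t - 6)(t - 10) / -64
  L_1(t) = (t - 2)(t - 6)(t - 10) / 24
  L_2(t) = (t - 2)(t - 4)(t - 10) / -32
  L_3(t) = (t - 2)(t - 4)(t - 6) / 192
Then P(t) = 71/3·L_0(t) + 887/3·L_1(t) + 3311/3·L_2(t) + 16439/3·L_3(t).
Expanding and collecting terms gives P(t) = 6t³ - 5t² - 2t - 1/3.
Check: P(10) = 16439/3. ✓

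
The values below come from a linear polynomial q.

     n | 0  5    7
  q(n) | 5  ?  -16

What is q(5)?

The 2 known points determine the degree-1 polynomial uniquely.
Write q(n) = an + b. Substituting each data point gives a linear system:
  b = 5
  7a + b = -16
Solving the system yields a = -3, b = 5.
So q(n) = -3n + 5.
Then q(5) = -10.

-10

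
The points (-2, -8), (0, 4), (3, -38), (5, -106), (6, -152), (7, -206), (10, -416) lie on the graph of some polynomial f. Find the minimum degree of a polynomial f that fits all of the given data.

2

Divided differences on the nodes -2, 0, 3, 5, 6, 7, 10:
  order 0: -8  4  -38  -106  -152  -206  -416
  order 1: 6  -14  -34  -46  -54  -70
  order 2: -4  -4  -4  -4  -4
  order 3: 0  0  0  0
  order 4: 0  0  0
  order 5: 0  0
  order 6: 0
The order-2 divided differences are all -4 (nonzero) and every higher order vanishes, so the data lies on a polynomial of degree exactly 2.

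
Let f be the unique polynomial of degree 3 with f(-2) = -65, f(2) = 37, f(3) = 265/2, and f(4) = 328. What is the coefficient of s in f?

3/2

Write f(s) = as^3 + bs^2 + cs + d. Substituting each data point gives a linear system:
  -8a + 4b - 2c + d = -65
  8a + 4b + 2c + d = 37
  27a + 9b + 3c + d = 265/2
  64a + 16b + 4c + d = 328
Solving the system yields a = 6, b = -4, c = 3/2, d = 2.
So f(s) = 6s³ - 4s² + (3/2)s + 2.
The coefficient of s is 3/2.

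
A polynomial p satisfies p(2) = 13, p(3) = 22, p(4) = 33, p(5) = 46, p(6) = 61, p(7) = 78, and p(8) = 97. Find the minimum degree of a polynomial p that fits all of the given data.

Forward differences of the values at s = 2, 3, 4, 5, 6, 7, 8:
  p  : 13  22  33  46  61  78  97
  Δ  : 9  11  13  15  17  19
  Δ^2: 2  2  2  2  2
  Δ^3: 0  0  0  0
  Δ^4: 0  0  0
  Δ^5: 0  0
  Δ^6: 0
The second differences are constant (2) and nonzero, while all higher differences vanish, so the minimal degree is 2.

2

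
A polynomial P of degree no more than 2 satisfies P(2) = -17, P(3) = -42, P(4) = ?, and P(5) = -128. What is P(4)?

-79

On equispaced nodes a degree-2 polynomial has vanishing third forward difference, so
  - P(2) + 3·P(3) - 3·P(4) + P(5) = 0.
Substituting the known values and solving for P(4):
  -3·P(4) = 237
  P(4) = -79.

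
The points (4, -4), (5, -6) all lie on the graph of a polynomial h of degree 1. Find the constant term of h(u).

4

Write h(u) = au + b. Substituting each data point gives a linear system:
  4a + b = -4
  5a + b = -6
Solving the system yields a = -2, b = 4.
So h(u) = -2u + 4.
The constant term is 4.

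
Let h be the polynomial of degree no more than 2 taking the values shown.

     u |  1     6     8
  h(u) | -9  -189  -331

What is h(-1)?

-7

Write h(u) = au^2 + bu + c. Substituting each data point gives a linear system:
  a + b + c = -9
  36a + 6b + c = -189
  64a + 8b + c = -331
Solving the system yields a = -5, b = -1, c = -3.
So h(u) = -5u^2 - u - 3.
Then h(-1) = -7.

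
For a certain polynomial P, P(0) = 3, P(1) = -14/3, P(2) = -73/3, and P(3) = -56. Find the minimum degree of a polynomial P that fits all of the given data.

Forward differences of the values at n = 0, 1, 2, 3:
  P  : 3  -14/3  -73/3  -56
  Δ  : -23/3  -59/3  -95/3
  Δ^2: -12  -12
  Δ^3: 0
The second differences are constant (-12) and nonzero, while all higher differences vanish, so the minimal degree is 2.

2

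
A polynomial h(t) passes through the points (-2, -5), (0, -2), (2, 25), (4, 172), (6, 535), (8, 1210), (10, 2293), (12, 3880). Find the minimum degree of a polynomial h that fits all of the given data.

3

Forward differences of the values at t = -2, 0, 2, 4, 6, 8, 10, 12:
  h  : -5  -2  25  172  535  1210  2293  3880
  Δ  : 3  27  147  363  675  1083  1587
  Δ^2: 24  120  216  312  408  504
  Δ^3: 96  96  96  96  96
  Δ^4: 0  0  0  0
  Δ^5: 0  0  0
  Δ^6: 0  0
  Δ^7: 0
The third differences are constant (96) and nonzero, while all higher differences vanish, so the minimal degree is 3.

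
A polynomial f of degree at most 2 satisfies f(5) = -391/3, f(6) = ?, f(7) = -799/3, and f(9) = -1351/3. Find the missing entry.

-577/3

The 3 known points determine the degree-2 polynomial uniquely.
Write f(x) = ax^2 + bx + c. Substituting each data point gives a linear system:
  25a + 5b + c = -391/3
  49a + 7b + c = -799/3
  81a + 9b + c = -1351/3
Solving the system yields a = -6, b = 4, c = -1/3.
So f(x) = -6x^2 + 4x - 1/3.
Then f(6) = -577/3.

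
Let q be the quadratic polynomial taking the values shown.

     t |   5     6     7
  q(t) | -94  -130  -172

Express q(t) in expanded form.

Write q(t) = at^2 + bt + c. Substituting each data point gives a linear system:
  25a + 5b + c = -94
  36a + 6b + c = -130
  49a + 7b + c = -172
Solving the system yields a = -3, b = -3, c = -4.
So q(t) = -3t² - 3t - 4.
Check: q(5) = -94. ✓

q(t) = -3t^2 - 3t - 4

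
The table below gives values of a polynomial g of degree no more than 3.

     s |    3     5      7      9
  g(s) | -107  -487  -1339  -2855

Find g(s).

g(s) = -4s^3 + s^2 - 2s - 2

Using the Lagrange interpolation formula with nodes 3, 5, 7, 9:
  L_0(s) = (s - 5)(s - 7)(s - 9) / -48
  L_1(s) = (s - 3)(s - 7)(s - 9) / 16
  L_2(s) = (s - 3)(s - 5)(s - 9) / -16
  L_3(s) = (s - 3)(s - 5)(s - 7) / 48
Then g(s) = -107·L_0(s) - 487·L_1(s) - 1339·L_2(s) - 2855·L_3(s).
Expanding and collecting terms gives g(s) = -4s^3 + s^2 - 2s - 2.
Check: g(7) = -1339. ✓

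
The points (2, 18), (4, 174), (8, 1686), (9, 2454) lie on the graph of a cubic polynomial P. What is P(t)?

P(t) = 4t^3 - 6t^2 + 2t + 6

Write P(t) = at^3 + bt^2 + ct + d. Substituting each data point gives a linear system:
  8a + 4b + 2c + d = 18
  64a + 16b + 4c + d = 174
  512a + 64b + 8c + d = 1686
  729a + 81b + 9c + d = 2454
Solving the system yields a = 4, b = -6, c = 2, d = 6.
So P(t) = 4t^3 - 6t^2 + 2t + 6.
Check: P(4) = 174. ✓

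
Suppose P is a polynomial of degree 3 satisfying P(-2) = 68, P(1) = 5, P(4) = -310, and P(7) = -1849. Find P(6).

Write P(x) = ax^3 + bx^2 + cx + d. Substituting each data point gives a linear system:
  -8a + 4b - 2c + d = 68
  a + b + c + d = 5
  64a + 16b + 4c + d = -310
  343a + 49b + 7c + d = -1849
Solving the system yields a = -6, b = 4, c = 1, d = 6.
So P(x) = -6x³ + 4x² + x + 6.
Then P(6) = -1140.

-1140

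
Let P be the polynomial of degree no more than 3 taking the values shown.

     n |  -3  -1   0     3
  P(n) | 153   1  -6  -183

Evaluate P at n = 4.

Write P(n) = an^3 + bn^2 + cn + d. Substituting each data point gives a linear system:
  -27a + 9b - 3c + d = 153
  -a + b - c + d = 1
  d = -6
  27a + 9b + 3c + d = -183
Solving the system yields a = -6, b = -1, c = -2, d = -6.
So P(n) = -6n³ - n² - 2n - 6.
Then P(4) = -414.

-414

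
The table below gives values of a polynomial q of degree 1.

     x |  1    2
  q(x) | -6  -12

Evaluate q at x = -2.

12

Using the Lagrange interpolation formula with nodes 1, 2:
  L_0(x) = (x - 2) / -1
  L_1(x) = (x - 1) / 1
Then q(x) = -6·L_0(x) - 12·L_1(x).
Expanding and collecting terms gives q(x) = -6x.
Evaluating at x = -2: q(-2) = 12.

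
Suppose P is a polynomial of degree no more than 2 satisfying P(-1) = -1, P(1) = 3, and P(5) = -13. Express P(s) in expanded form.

Write P(s) = as^2 + bs + c. Substituting each data point gives a linear system:
  a - b + c = -1
  a + b + c = 3
  25a + 5b + c = -13
Solving the system yields a = -1, b = 2, c = 2.
So P(s) = -s^2 + 2s + 2.
Check: P(1) = 3. ✓

P(s) = -s^2 + 2s + 2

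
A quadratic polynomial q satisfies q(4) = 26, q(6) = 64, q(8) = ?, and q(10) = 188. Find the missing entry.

On equispaced nodes a degree-2 polynomial has vanishing third forward difference, so
  - q(4) + 3·q(6) - 3·q(8) + q(10) = 0.
Substituting the known values and solving for q(8):
  -3·q(8) = -354
  q(8) = 118.

118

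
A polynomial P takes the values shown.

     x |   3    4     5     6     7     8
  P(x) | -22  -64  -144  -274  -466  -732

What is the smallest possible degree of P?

3

Forward differences of the values at x = 3, 4, 5, 6, 7, 8:
  P  : -22  -64  -144  -274  -466  -732
  Δ  : -42  -80  -130  -192  -266
  Δ^2: -38  -50  -62  -74
  Δ^3: -12  -12  -12
  Δ^4: 0  0
  Δ^5: 0
The third differences are constant (-12) and nonzero, while all higher differences vanish, so the minimal degree is 3.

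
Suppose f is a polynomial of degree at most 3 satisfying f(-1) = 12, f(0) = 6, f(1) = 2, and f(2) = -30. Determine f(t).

Write f(t) = at^3 + bt^2 + ct + d. Substituting each data point gives a linear system:
  -a + b - c + d = 12
  d = 6
  a + b + c + d = 2
  8a + 4b + 2c + d = -30
Solving the system yields a = -5, b = 1, c = 0, d = 6.
So f(t) = -5t^3 + t^2 + 6.
Check: f(1) = 2. ✓

f(t) = -5t^3 + t^2 + 6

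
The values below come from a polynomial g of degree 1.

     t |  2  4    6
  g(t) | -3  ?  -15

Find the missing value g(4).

-9

On equispaced nodes a degree-1 polynomial has vanishing second forward difference, so
  g(2) - 2·g(4) + g(6) = 0.
Substituting the known values and solving for g(4):
  -2·g(4) = 18
  g(4) = -9.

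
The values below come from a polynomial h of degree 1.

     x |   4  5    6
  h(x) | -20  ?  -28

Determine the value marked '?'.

On equispaced nodes a degree-1 polynomial has vanishing second forward difference, so
  h(4) - 2·h(5) + h(6) = 0.
Substituting the known values and solving for h(5):
  -2·h(5) = 48
  h(5) = -24.

-24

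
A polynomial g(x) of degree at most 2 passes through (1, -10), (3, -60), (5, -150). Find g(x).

g(x) = -5x^2 - 5x

Using the Lagrange interpolation formula with nodes 1, 3, 5:
  L_0(x) = (x - 3)(x - 5) / 8
  L_1(x) = (x - 1)(x - 5) / -4
  L_2(x) = (x - 1)(x - 3) / 8
Then g(x) = -10·L_0(x) - 60·L_1(x) - 150·L_2(x).
Expanding and collecting terms gives g(x) = -5x² - 5x.
Check: g(3) = -60. ✓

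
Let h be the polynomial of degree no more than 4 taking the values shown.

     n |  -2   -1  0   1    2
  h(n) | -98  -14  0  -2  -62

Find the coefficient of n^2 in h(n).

-4

Write h(n) = an^4 + bn^3 + cn^2 + dn + e. Substituting each data point gives a linear system:
  16a - 8b + 4c - 2d + e = -98
  a - b + c - d + e = -14
  e = 0
  a + b + c + d + e = -2
  16a + 8b + 4c + 2d + e = -62
Solving the system yields a = -4, b = 1, c = -4, d = 5, e = 0.
So h(n) = -4n^4 + n^3 - 4n^2 + 5n.
The coefficient of n^2 is -4.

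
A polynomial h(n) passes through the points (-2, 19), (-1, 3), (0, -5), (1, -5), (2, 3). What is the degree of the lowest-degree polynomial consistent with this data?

2

Forward differences of the values at n = -2, -1, 0, 1, 2:
  h  : 19  3  -5  -5  3
  Δ  : -16  -8  0  8
  Δ^2: 8  8  8
  Δ^3: 0  0
  Δ^4: 0
The second differences are constant (8) and nonzero, while all higher differences vanish, so the minimal degree is 2.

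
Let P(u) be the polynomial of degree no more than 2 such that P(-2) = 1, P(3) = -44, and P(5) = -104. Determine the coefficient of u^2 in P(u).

Write P(u) = au^2 + bu + c. Substituting each data point gives a linear system:
  4a - 2b + c = 1
  9a + 3b + c = -44
  25a + 5b + c = -104
Solving the system yields a = -3, b = -6, c = 1.
So P(u) = -3u^2 - 6u + 1.
The leading coefficient is -3.

-3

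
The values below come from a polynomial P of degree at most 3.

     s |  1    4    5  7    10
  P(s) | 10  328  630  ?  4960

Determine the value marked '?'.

1708

The 4 known points determine the degree-3 polynomial uniquely.
Write P(s) = as^3 + bs^2 + cs + d. Substituting each data point gives a linear system:
  a + b + c + d = 10
  64a + 16b + 4c + d = 328
  125a + 25b + 5c + d = 630
  1000a + 100b + 10c + d = 4960
Solving the system yields a = 5, b = -1, c = 6, d = 0.
So P(s) = 5s^3 - s^2 + 6s.
Then P(7) = 1708.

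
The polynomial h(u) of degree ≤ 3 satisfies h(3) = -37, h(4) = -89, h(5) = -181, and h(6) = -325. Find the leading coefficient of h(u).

Write h(u) = au^3 + bu^2 + cu + d. Substituting each data point gives a linear system:
  27a + 9b + 3c + d = -37
  64a + 16b + 4c + d = -89
  125a + 25b + 5c + d = -181
  216a + 36b + 6c + d = -325
Solving the system yields a = -2, b = 4, c = -6, d = -1.
So h(u) = -2u^3 + 4u^2 - 6u - 1.
The leading coefficient is -2.

-2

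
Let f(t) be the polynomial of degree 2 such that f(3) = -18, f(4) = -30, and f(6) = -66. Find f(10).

-186

Write f(t) = at^2 + bt + c. Substituting each data point gives a linear system:
  9a + 3b + c = -18
  16a + 4b + c = -30
  36a + 6b + c = -66
Solving the system yields a = -2, b = 2, c = -6.
So f(t) = -2t^2 + 2t - 6.
Then f(10) = -186.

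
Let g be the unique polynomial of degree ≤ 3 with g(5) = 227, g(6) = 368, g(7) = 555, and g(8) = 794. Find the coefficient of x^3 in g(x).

1

Write g(x) = ax^3 + bx^2 + cx + d. Substituting each data point gives a linear system:
  125a + 25b + 5c + d = 227
  216a + 36b + 6c + d = 368
  343a + 49b + 7c + d = 555
  512a + 64b + 8c + d = 794
Solving the system yields a = 1, b = 5, c = -5, d = 2.
So g(x) = x^3 + 5x^2 - 5x + 2.
The leading coefficient is 1.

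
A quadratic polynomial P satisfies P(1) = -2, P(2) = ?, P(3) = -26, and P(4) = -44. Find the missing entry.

The 3 known points determine the degree-2 polynomial uniquely.
Write P(u) = au^2 + bu + c. Substituting each data point gives a linear system:
  a + b + c = -2
  9a + 3b + c = -26
  16a + 4b + c = -44
Solving the system yields a = -2, b = -4, c = 4.
So P(u) = -2u^2 - 4u + 4.
Then P(2) = -12.

-12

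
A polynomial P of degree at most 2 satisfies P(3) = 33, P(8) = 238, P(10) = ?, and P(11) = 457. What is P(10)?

376

The 3 known points determine the degree-2 polynomial uniquely.
Write P(t) = at^2 + bt + c. Substituting each data point gives a linear system:
  9a + 3b + c = 33
  64a + 8b + c = 238
  121a + 11b + c = 457
Solving the system yields a = 4, b = -3, c = 6.
So P(t) = 4t^2 - 3t + 6.
Then P(10) = 376.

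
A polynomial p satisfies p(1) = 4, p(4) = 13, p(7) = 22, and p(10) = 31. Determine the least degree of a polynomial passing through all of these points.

Forward differences of the values at t = 1, 4, 7, 10:
  p  : 4  13  22  31
  Δ  : 9  9  9
  Δ^2: 0  0
  Δ^3: 0
The first differences are constant (9) and nonzero, while all higher differences vanish, so the minimal degree is 1.

1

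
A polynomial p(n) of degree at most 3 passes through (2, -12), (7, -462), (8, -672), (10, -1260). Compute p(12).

Write p(n) = an^3 + bn^2 + cn + d. Substituting each data point gives a linear system:
  8a + 4b + 2c + d = -12
  343a + 49b + 7c + d = -462
  512a + 64b + 8c + d = -672
  1000a + 100b + 10c + d = -1260
Solving the system yields a = -1, b = -3, c = 4, d = 0.
So p(n) = -n^3 - 3n^2 + 4n.
Then p(12) = -2112.

-2112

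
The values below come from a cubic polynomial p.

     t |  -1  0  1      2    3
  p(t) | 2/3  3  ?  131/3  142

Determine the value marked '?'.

22/3

The 4 known points determine the degree-3 polynomial uniquely.
Write p(t) = at^3 + bt^2 + ct + d. Substituting each data point gives a linear system:
  -a + b - c + d = 2/3
  d = 3
  8a + 4b + 2c + d = 131/3
  27a + 9b + 3c + d = 142
Solving the system yields a = 5, b = 1, c = -5/3, d = 3.
So p(t) = 5t^3 + t^2 - (5/3)t + 3.
Then p(1) = 22/3.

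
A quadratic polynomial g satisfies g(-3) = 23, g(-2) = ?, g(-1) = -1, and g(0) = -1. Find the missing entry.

7

On equispaced nodes a degree-2 polynomial has vanishing third forward difference, so
  - g(-3) + 3·g(-2) - 3·g(-1) + g(0) = 0.
Substituting the known values and solving for g(-2):
  3·g(-2) = 21
  g(-2) = 7.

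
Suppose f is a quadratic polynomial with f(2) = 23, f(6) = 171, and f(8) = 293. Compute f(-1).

Using the Lagrange interpolation formula with nodes 2, 6, 8:
  L_0(t) = (t - 6)(t - 8) / 24
  L_1(t) = (t - 2)(t - 8) / -8
  L_2(t) = (t - 2)(t - 6) / 12
Then f(t) = 23·L_0(t) + 171·L_1(t) + 293·L_2(t).
Expanding and collecting terms gives f(t) = 4t² + 5t - 3.
Evaluating at t = -1: f(-1) = -4.

-4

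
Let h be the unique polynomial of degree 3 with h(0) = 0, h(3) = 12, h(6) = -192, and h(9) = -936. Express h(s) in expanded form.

h(s) = -2s^3 + 6s^2 + 4s

Using the Lagrange interpolation formula with nodes 0, 3, 6, 9:
  L_0(s) = (s - 3)(s - 6)(s - 9) / -162
  L_1(s) = s(s - 6)(s - 9) / 54
  L_2(s) = s(s - 3)(s - 9) / -54
  L_3(s) = s(s - 3)(s - 6) / 162
Then h(s) = 0·L_0(s) + 12·L_1(s) - 192·L_2(s) - 936·L_3(s).
Expanding and collecting terms gives h(s) = -2s^3 + 6s^2 + 4s.
Check: h(0) = 0. ✓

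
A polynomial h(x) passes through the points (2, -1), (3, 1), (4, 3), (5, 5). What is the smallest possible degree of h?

Forward differences of the values at x = 2, 3, 4, 5:
  h  : -1  1  3  5
  Δ  : 2  2  2
  Δ^2: 0  0
  Δ^3: 0
The first differences are constant (2) and nonzero, while all higher differences vanish, so the minimal degree is 1.

1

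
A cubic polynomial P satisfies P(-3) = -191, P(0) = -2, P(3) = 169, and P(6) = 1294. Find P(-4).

-426

Write P(s) = as^3 + bs^2 + cs + d. Substituting each data point gives a linear system:
  -27a + 9b - 3c + d = -191
  d = -2
  27a + 9b + 3c + d = 169
  216a + 36b + 6c + d = 1294
Solving the system yields a = 6, b = -1, c = 6, d = -2.
So P(s) = 6s³ - s² + 6s - 2.
Then P(-4) = -426.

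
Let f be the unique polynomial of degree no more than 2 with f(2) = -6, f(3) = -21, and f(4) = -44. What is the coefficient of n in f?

Write f(n) = an^2 + bn + c. Substituting each data point gives a linear system:
  4a + 2b + c = -6
  9a + 3b + c = -21
  16a + 4b + c = -44
Solving the system yields a = -4, b = 5, c = 0.
So f(n) = -4n^2 + 5n.
The coefficient of n is 5.

5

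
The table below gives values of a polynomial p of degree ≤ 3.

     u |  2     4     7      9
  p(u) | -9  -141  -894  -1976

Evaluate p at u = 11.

Using the Lagrange interpolation formula with nodes 2, 4, 7, 9:
  L_0(u) = (u - 4)(u - 7)(u - 9) / -70
  L_1(u) = (u - 2)(u - 7)(u - 9) / 30
  L_2(u) = (u - 2)(u - 4)(u - 9) / -30
  L_3(u) = (u - 2)(u - 4)(u - 7) / 70
Then p(u) = -9·L_0(u) - 141·L_1(u) - 894·L_2(u) - 1976·L_3(u).
Expanding and collecting terms gives p(u) = -3u^3 + 2u^2 + 6u - 5.
Evaluating at u = 11: p(11) = -3690.

-3690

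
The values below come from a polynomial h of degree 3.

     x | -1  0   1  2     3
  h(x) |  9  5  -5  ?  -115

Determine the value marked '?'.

-39

The 4 known points determine the degree-3 polynomial uniquely.
Write h(x) = ax^3 + bx^2 + cx + d. Substituting each data point gives a linear system:
  -a + b - c + d = 9
  d = 5
  a + b + c + d = -5
  27a + 9b + 3c + d = -115
Solving the system yields a = -3, b = -3, c = -4, d = 5.
So h(x) = -3x^3 - 3x^2 - 4x + 5.
Then h(2) = -39.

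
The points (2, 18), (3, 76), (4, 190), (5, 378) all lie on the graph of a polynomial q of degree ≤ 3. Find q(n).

Using the Lagrange interpolation formula with nodes 2, 3, 4, 5:
  L_0(n) = (n - 3)(n - 4)(n - 5) / -6
  L_1(n) = (n - 2)(n - 4)(n - 5) / 2
  L_2(n) = (n - 2)(n - 3)(n - 5) / -2
  L_3(n) = (n - 2)(n - 3)(n - 4) / 6
Then q(n) = 18·L_0(n) + 76·L_1(n) + 190·L_2(n) + 378·L_3(n).
Expanding and collecting terms gives q(n) = 3n^3 + n^2 - 4n - 2.
Check: q(2) = 18. ✓

q(n) = 3n^3 + n^2 - 4n - 2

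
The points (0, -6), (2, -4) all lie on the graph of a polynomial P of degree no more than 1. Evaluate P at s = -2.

Using the Lagrange interpolation formula with nodes 0, 2:
  L_0(s) = (s - 2) / -2
  L_1(s) = s / 2
Then P(s) = -6·L_0(s) - 4·L_1(s).
Expanding and collecting terms gives P(s) = s - 6.
Evaluating at s = -2: P(-2) = -8.

-8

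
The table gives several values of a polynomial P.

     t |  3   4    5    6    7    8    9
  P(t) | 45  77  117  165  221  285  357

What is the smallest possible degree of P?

2

Forward differences of the values at t = 3, 4, 5, 6, 7, 8, 9:
  P  : 45  77  117  165  221  285  357
  Δ  : 32  40  48  56  64  72
  Δ^2: 8  8  8  8  8
  Δ^3: 0  0  0  0
  Δ^4: 0  0  0
  Δ^5: 0  0
  Δ^6: 0
The second differences are constant (8) and nonzero, while all higher differences vanish, so the minimal degree is 2.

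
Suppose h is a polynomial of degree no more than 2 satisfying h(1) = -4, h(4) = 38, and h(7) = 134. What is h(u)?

Using the Lagrange interpolation formula with nodes 1, 4, 7:
  L_0(u) = (u - 4)(u - 7) / 18
  L_1(u) = (u - 1)(u - 7) / -9
  L_2(u) = (u - 1)(u - 4) / 18
Then h(u) = -4·L_0(u) + 38·L_1(u) + 134·L_2(u).
Expanding and collecting terms gives h(u) = 3u^2 - u - 6.
Check: h(7) = 134. ✓

h(u) = 3u^2 - u - 6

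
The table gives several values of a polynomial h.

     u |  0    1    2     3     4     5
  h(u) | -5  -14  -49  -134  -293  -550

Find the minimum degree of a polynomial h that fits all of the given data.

3

Forward differences of the values at u = 0, 1, 2, 3, 4, 5:
  h  : -5  -14  -49  -134  -293  -550
  Δ  : -9  -35  -85  -159  -257
  Δ^2: -26  -50  -74  -98
  Δ^3: -24  -24  -24
  Δ^4: 0  0
  Δ^5: 0
The third differences are constant (-24) and nonzero, while all higher differences vanish, so the minimal degree is 3.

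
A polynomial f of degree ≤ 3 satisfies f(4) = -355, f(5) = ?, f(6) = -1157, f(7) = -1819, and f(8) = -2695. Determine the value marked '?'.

On equispaced nodes a degree-3 polynomial has vanishing fourth forward difference, so
  f(4) - 4·f(5) + 6·f(6) - 4·f(7) + f(8) = 0.
Substituting the known values and solving for f(5):
  -4·f(5) = 2716
  f(5) = -679.

-679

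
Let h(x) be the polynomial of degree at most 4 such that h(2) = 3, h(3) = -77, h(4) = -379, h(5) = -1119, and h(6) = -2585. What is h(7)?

-5137

Using the Lagrange interpolation formula with nodes 2, 3, 4, 5, 6:
  L_0(x) = (x - 3)(x - 4)(x - 5)(x - 6) / 24
  L_1(x) = (x - 2)(x - 4)(x - 5)(x - 6) / -6
  L_2(x) = (x - 2)(x - 3)(x - 5)(x - 6) / 4
  L_3(x) = (x - 2)(x - 3)(x - 4)(x - 6) / -6
  L_4(x) = (x - 2)(x - 3)(x - 4)(x - 5) / 24
Then h(x) = 3·L_0(x) - 77·L_1(x) - 379·L_2(x) - 1119·L_3(x) - 2585·L_4(x).
Expanding and collecting terms gives h(x) = -3x⁴ + 6x³ + x + 1.
Evaluating at x = 7: h(7) = -5137.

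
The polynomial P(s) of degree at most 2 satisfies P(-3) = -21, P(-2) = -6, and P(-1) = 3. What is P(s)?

P(s) = -3s^2 + 6

Using the Lagrange interpolation formula with nodes -3, -2, -1:
  L_0(s) = (s + 2)(s + 1) / 2
  L_1(s) = (s + 3)(s + 1) / -1
  L_2(s) = (s + 3)(s + 2) / 2
Then P(s) = -21·L_0(s) - 6·L_1(s) + 3·L_2(s).
Expanding and collecting terms gives P(s) = -3s² + 6.
Check: P(-1) = 3. ✓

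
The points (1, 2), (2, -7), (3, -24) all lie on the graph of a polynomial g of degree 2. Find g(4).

-49

Write g(n) = an^2 + bn + c. Substituting each data point gives a linear system:
  a + b + c = 2
  4a + 2b + c = -7
  9a + 3b + c = -24
Solving the system yields a = -4, b = 3, c = 3.
So g(n) = -4n² + 3n + 3.
Then g(4) = -49.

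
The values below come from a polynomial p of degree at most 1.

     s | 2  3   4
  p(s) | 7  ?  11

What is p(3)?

9

The 2 known points determine the degree-1 polynomial uniquely.
Write p(s) = as + b. Substituting each data point gives a linear system:
  2a + b = 7
  4a + b = 11
Solving the system yields a = 2, b = 3.
So p(s) = 2s + 3.
Then p(3) = 9.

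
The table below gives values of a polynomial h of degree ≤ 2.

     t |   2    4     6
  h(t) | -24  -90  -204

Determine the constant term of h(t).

-6

Write h(t) = at^2 + bt + c. Substituting each data point gives a linear system:
  4a + 2b + c = -24
  16a + 4b + c = -90
  36a + 6b + c = -204
Solving the system yields a = -6, b = 3, c = -6.
So h(t) = -6t^2 + 3t - 6.
The constant term is -6.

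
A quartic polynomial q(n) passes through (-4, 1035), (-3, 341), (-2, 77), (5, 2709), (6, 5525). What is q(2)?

Using the Lagrange interpolation formula with nodes -4, -3, -2, 5, 6:
  L_0(n) = (n + 3)(n + 2)(n - 5)(n - 6) / 180
  L_1(n) = (n + 4)(n + 2)(n - 5)(n - 6) / -72
  L_2(n) = (n + 4)(n + 3)(n - 5)(n - 6) / 112
  L_3(n) = (n + 4)(n + 3)(n + 2)(n - 6) / -504
  L_4(n) = (n + 4)(n + 3)(n + 2)(n - 5) / 720
Then q(n) = 1035·L_0(n) + 341·L_1(n) + 77·L_2(n) + 2709·L_3(n) + 5525·L_4(n).
Expanding and collecting terms gives q(n) = 4n^4 + n^3 + 4n^2 - 3n - 1.
Evaluating at n = 2: q(2) = 81.

81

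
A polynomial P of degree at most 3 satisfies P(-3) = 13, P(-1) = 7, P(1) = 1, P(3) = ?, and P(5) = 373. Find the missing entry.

The 4 known points determine the degree-3 polynomial uniquely.
Write P(s) = as^3 + bs^2 + cs + d. Substituting each data point gives a linear system:
  -27a + 9b - 3c + d = 13
  -a + b - c + d = 7
  a + b + c + d = 1
  125a + 25b + 5c + d = 373
Solving the system yields a = 2, b = 6, c = -5, d = -2.
So P(s) = 2s^3 + 6s^2 - 5s - 2.
Then P(3) = 91.

91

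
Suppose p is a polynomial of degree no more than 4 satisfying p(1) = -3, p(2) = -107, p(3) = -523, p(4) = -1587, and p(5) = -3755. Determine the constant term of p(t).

5

Write p(t) = at^4 + bt^3 + ct^2 + dt + e. Substituting each data point gives a linear system:
  a + b + c + d + e = -3
  16a + 8b + 4c + 2d + e = -107
  81a + 27b + 9c + 3d + e = -523
  256a + 64b + 16c + 4d + e = -1587
  625a + 125b + 25c + 5d + e = -3755
Solving the system yields a = -5, b = -6, c = 5, d = -2, e = 5.
So p(t) = -5t^4 - 6t^3 + 5t^2 - 2t + 5.
The constant term is 5.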